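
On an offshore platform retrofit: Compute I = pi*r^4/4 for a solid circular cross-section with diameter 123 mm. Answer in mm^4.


r = d / 2 = 123 / 2 = 61.5 mm
I = pi * r^4 / 4 = pi * 61.5^4 / 4
= 11235446.72 mm^4

11235446.72 mm^4


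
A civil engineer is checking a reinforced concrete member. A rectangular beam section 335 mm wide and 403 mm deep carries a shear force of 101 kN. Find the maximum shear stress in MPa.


A = b * h = 335 * 403 = 135005 mm^2
V = 101 kN = 101000.0 N
tau_max = 1.5 * V / A = 1.5 * 101000.0 / 135005
= 1.1222 MPa

1.1222 MPa


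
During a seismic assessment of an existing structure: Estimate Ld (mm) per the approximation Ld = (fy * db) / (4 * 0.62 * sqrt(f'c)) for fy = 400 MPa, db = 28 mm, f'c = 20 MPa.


Ld = (fy * db) / (4 * 0.62 * sqrt(f'c))
= (400 * 28) / (4 * 0.62 * sqrt(20))
= 11200 / 11.0909
= 1009.84 mm

1009.84 mm


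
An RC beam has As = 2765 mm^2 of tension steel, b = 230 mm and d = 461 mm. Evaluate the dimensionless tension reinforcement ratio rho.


rho = As / (b * d)
= 2765 / (230 * 461)
= 2765 / 106030
= 0.026078 (dimensionless)

0.026078 (dimensionless)


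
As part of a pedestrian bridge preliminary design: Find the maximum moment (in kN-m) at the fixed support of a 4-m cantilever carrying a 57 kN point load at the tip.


For a cantilever with a point load at the free end:
M_max = P * L = 57 * 4 = 228 kN-m

228 kN-m


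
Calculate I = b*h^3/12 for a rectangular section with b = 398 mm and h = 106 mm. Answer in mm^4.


I = b * h^3 / 12
= 398 * 106^3 / 12
= 398 * 1191016 / 12
= 39502030.67 mm^4

39502030.67 mm^4


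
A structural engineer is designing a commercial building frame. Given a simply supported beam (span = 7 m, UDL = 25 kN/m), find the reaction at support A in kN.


Total load = w * L = 25 * 7 = 175 kN
By symmetry, each reaction R = total / 2 = 175 / 2 = 87.5 kN

87.5 kN


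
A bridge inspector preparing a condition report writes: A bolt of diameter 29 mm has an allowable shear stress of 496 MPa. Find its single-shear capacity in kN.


A = pi * d^2 / 4 = pi * 29^2 / 4 = 660.5199 mm^2
V = f_v * A / 1000 = 496 * 660.5199 / 1000
= 327.6178 kN

327.6178 kN


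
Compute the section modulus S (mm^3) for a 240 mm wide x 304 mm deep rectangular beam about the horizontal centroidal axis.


S = b * h^2 / 6
= 240 * 304^2 / 6
= 240 * 92416 / 6
= 3696640.0 mm^3

3696640.0 mm^3


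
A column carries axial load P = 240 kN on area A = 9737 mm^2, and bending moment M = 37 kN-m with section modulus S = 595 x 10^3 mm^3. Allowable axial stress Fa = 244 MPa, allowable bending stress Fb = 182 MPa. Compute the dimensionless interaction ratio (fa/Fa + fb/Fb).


f_a = P / A = 240000.0 / 9737 = 24.6482 MPa
f_b = M / S = 37000000.0 / 595000.0 = 62.1849 MPa
Ratio = f_a / Fa + f_b / Fb
= 24.6482 / 244 + 62.1849 / 182
= 0.4427 (dimensionless)

0.4427 (dimensionless)


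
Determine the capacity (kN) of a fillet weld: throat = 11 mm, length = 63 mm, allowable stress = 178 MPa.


Strength = throat * length * allowable stress
= 11 * 63 * 178 N
= 123354 N
= 123.35 kN

123.35 kN


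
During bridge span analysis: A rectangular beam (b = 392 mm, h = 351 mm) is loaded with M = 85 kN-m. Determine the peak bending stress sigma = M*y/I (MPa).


I = b * h^3 / 12 = 392 * 351^3 / 12 = 1412622666.0 mm^4
y = h / 2 = 351 / 2 = 175.5 mm
M = 85 kN-m = 85000000.0 N-mm
sigma = M * y / I = 85000000.0 * 175.5 / 1412622666.0
= 10.56 MPa

10.56 MPa


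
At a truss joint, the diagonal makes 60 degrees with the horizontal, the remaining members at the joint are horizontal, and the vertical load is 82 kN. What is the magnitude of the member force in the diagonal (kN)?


At the joint, only the diagonal has a vertical component, so vertical equilibrium gives:
F * sin(60) = 82
F = 82 / sin(60)
= 82 / 0.866025
= 94.69 kN

94.69 kN


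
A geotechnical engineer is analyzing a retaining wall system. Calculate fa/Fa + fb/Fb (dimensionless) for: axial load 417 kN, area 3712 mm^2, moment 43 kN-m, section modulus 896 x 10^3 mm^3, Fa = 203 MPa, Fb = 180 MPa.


f_a = P / A = 417000.0 / 3712 = 112.3384 MPa
f_b = M / S = 43000000.0 / 896000.0 = 47.9911 MPa
Ratio = f_a / Fa + f_b / Fb
= 112.3384 / 203 + 47.9911 / 180
= 0.82 (dimensionless)

0.82 (dimensionless)


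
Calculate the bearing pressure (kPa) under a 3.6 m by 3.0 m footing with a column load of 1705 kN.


A = 3.6 * 3.0 = 10.8 m^2
q = P / A = 1705 / 10.8
= 157.8704 kPa

157.8704 kPa


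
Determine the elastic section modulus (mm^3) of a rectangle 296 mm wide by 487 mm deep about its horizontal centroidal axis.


S = b * h^2 / 6
= 296 * 487^2 / 6
= 296 * 237169 / 6
= 11700337.33 mm^3

11700337.33 mm^3


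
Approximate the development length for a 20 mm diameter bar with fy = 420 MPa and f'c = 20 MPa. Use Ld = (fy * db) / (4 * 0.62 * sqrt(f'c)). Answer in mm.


Ld = (fy * db) / (4 * 0.62 * sqrt(f'c))
= (420 * 20) / (4 * 0.62 * sqrt(20))
= 8400 / 11.0909
= 757.38 mm

757.38 mm


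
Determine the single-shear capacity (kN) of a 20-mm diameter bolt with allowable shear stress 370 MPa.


A = pi * d^2 / 4 = pi * 20^2 / 4 = 314.1593 mm^2
V = f_v * A / 1000 = 370 * 314.1593 / 1000
= 116.2389 kN

116.2389 kN


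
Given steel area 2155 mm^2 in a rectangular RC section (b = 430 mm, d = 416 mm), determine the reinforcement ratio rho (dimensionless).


rho = As / (b * d)
= 2155 / (430 * 416)
= 2155 / 178880
= 0.012047 (dimensionless)

0.012047 (dimensionless)


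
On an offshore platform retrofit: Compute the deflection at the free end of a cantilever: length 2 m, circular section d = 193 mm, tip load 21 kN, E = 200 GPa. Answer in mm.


I = pi * d^4 / 64 = pi * 193^4 / 64 = 68108157.98 mm^4
L = 2000.0 mm, P = 21000.0 N, E = 200000.0 MPa
delta = P * L^3 / (3 * E * I)
= 21000.0 * 2000.0^3 / (3 * 200000.0 * 68108157.98)
= 4.1111 mm

4.1111 mm


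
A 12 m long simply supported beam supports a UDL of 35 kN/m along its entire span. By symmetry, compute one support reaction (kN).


Total load = w * L = 35 * 12 = 420 kN
By symmetry, each reaction R = total / 2 = 420 / 2 = 210.0 kN

210.0 kN


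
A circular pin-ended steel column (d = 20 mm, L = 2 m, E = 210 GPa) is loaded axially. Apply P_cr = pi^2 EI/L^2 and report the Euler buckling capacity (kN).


I = pi * d^4 / 64 = 7853.98 mm^4
L = 2000.0 mm
P_cr = pi^2 * E * I / L^2
= 9.8696 * 210000.0 * 7853.98 / 2000.0^2
= 4069.57 N = 4.0696 kN

4.0696 kN


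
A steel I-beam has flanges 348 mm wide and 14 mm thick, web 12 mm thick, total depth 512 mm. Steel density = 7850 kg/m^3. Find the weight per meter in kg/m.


A_flanges = 2 * 348 * 14 = 9744 mm^2
A_web = (512 - 2 * 14) * 12 = 5808 mm^2
A_total = 9744 + 5808 = 15552 mm^2 = 0.015552 m^2
Weight = rho * A = 7850 * 0.015552 = 122.0832 kg/m

122.0832 kg/m


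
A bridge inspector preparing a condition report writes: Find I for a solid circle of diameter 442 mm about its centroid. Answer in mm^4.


r = d / 2 = 442 / 2 = 221.0 mm
I = pi * r^4 / 4 = pi * 221.0^4 / 4
= 1873522771.79 mm^4

1873522771.79 mm^4


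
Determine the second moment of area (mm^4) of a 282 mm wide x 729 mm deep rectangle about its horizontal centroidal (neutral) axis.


I = b * h^3 / 12
= 282 * 729^3 / 12
= 282 * 387420489 / 12
= 9104381491.5 mm^4

9104381491.5 mm^4


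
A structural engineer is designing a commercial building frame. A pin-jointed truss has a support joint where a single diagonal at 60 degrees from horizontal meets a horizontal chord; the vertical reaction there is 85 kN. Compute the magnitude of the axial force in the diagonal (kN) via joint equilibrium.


At the joint, only the diagonal has a vertical component, so vertical equilibrium gives:
F * sin(60) = 85
F = 85 / sin(60)
= 85 / 0.866025
= 98.15 kN

98.15 kN


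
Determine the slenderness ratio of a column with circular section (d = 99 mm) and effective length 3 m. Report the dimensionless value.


Radius of gyration r = d / 4 = 99 / 4 = 24.75 mm
L_eff = 3000.0 mm
Slenderness ratio = L / r = 3000.0 / 24.75 = 121.21 (dimensionless)

121.21 (dimensionless)


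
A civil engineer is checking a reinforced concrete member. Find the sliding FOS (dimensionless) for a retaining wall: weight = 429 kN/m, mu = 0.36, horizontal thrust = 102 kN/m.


Resisting force = mu * W = 0.36 * 429 = 154.44 kN/m
FOS = Resisting / Driving = 154.44 / 102
= 1.5141 (dimensionless)

1.5141 (dimensionless)


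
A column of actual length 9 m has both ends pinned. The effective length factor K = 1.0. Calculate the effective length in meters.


L_eff = K * L
= 1.0 * 9
= 9.0 m

9.0 m


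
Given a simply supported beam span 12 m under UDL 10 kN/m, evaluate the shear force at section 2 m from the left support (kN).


R_A = w * L / 2 = 10 * 12 / 2 = 60.0 kN
V(x) = R_A - w * x = 60.0 - 10 * 2
= 40.0 kN

40.0 kN


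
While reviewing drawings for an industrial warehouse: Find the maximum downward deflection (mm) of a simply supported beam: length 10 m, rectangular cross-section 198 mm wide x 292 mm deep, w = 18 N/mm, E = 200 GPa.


I = 198 * 292^3 / 12 = 410801952.0 mm^4
L = 10000.0 mm, w = 18 N/mm, E = 200000.0 MPa
delta = 5 * w * L^4 / (384 * E * I)
= 5 * 18 * 10000.0^4 / (384 * 200000.0 * 410801952.0)
= 28.5265 mm

28.5265 mm


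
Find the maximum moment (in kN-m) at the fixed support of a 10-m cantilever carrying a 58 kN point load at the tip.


For a cantilever with a point load at the free end:
M_max = P * L = 58 * 10 = 580 kN-m

580 kN-m


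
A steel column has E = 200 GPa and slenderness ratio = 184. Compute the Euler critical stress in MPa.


sigma_cr = pi^2 * E / lambda^2
= 9.8696 * 200000.0 / 184^2
= 9.8696 * 200000.0 / 33856
= 58.3034 MPa

58.3034 MPa


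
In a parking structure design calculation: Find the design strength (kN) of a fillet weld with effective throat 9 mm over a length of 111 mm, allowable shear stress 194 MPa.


Strength = throat * length * allowable stress
= 9 * 111 * 194 N
= 193806 N
= 193.81 kN

193.81 kN


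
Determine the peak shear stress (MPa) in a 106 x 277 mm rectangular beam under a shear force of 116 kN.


A = b * h = 106 * 277 = 29362 mm^2
V = 116 kN = 116000.0 N
tau_max = 1.5 * V / A = 1.5 * 116000.0 / 29362
= 5.926 MPa

5.926 MPa


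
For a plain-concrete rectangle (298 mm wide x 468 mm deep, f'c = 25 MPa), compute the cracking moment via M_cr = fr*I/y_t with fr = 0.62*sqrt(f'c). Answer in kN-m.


fr = 0.62 * sqrt(25) = 0.62 * 5.0 = 3.1 MPa
I = 298 * 468^3 / 12 = 2545496928.0 mm^4
y_t = 234.0 mm
M_cr = fr * I / y_t = 3.1 * 2545496928.0 / 234.0 N-mm
= 33.7224 kN-m

33.7224 kN-m


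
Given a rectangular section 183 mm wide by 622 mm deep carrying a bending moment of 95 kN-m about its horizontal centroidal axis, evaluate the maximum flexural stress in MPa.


I = b * h^3 / 12 = 183 * 622^3 / 12 = 3669788182.0 mm^4
y = h / 2 = 622 / 2 = 311.0 mm
M = 95 kN-m = 95000000.0 N-mm
sigma = M * y / I = 95000000.0 * 311.0 / 3669788182.0
= 8.05 MPa

8.05 MPa


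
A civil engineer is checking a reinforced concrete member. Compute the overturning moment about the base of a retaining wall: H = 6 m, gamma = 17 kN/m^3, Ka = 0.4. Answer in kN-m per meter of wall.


Pa = 0.5 * Ka * gamma * H^2
= 0.5 * 0.4 * 17 * 6^2
= 122.4 kN/m
Arm = H / 3 = 6 / 3 = 2.0 m
Mo = Pa * arm = Pa * H / 3 = 122.4 * 6 / 3 = 244.8 kN-m/m

244.8 kN-m/m


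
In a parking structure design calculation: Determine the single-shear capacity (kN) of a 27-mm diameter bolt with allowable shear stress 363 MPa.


A = pi * d^2 / 4 = pi * 27^2 / 4 = 572.5553 mm^2
V = f_v * A / 1000 = 363 * 572.5553 / 1000
= 207.8376 kN

207.8376 kN


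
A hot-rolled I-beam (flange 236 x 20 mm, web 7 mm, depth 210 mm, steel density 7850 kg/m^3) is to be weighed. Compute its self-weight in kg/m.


A_flanges = 2 * 236 * 20 = 9440 mm^2
A_web = (210 - 2 * 20) * 7 = 1190 mm^2
A_total = 9440 + 1190 = 10630 mm^2 = 0.010630 m^2
Weight = rho * A = 7850 * 0.010630 = 83.4455 kg/m

83.4455 kg/m


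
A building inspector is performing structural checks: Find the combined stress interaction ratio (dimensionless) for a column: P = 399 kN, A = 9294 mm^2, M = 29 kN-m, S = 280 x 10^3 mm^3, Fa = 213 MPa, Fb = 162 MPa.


f_a = P / A = 399000.0 / 9294 = 42.9309 MPa
f_b = M / S = 29000000.0 / 280000.0 = 103.5714 MPa
Ratio = f_a / Fa + f_b / Fb
= 42.9309 / 213 + 103.5714 / 162
= 0.8409 (dimensionless)

0.8409 (dimensionless)


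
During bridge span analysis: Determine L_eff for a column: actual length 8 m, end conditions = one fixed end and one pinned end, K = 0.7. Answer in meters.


L_eff = K * L
= 0.7 * 8
= 5.6 m

5.6 m


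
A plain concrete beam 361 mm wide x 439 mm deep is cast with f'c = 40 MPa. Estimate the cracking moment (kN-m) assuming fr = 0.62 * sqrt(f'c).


fr = 0.62 * sqrt(40) = 0.62 * 6.3246 = 3.9212 MPa
I = 361 * 439^3 / 12 = 2545185946.58 mm^4
y_t = 219.5 mm
M_cr = fr * I / y_t = 3.9212 * 2545185946.58 / 219.5 N-mm
= 45.4681 kN-m

45.4681 kN-m


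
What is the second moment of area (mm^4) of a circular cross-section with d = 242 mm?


r = d / 2 = 242 / 2 = 121.0 mm
I = pi * r^4 / 4 = pi * 121.0^4 / 4
= 168357071.45 mm^4

168357071.45 mm^4


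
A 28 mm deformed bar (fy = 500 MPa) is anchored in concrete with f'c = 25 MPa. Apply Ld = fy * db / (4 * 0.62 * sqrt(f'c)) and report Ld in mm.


Ld = (fy * db) / (4 * 0.62 * sqrt(f'c))
= (500 * 28) / (4 * 0.62 * sqrt(25))
= 14000 / 12.4
= 1129.03 mm

1129.03 mm


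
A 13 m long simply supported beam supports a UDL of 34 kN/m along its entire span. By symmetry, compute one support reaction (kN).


Total load = w * L = 34 * 13 = 442 kN
By symmetry, each reaction R = total / 2 = 442 / 2 = 221.0 kN

221.0 kN


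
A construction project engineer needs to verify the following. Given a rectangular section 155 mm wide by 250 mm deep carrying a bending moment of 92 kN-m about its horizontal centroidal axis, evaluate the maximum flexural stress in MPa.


I = b * h^3 / 12 = 155 * 250^3 / 12 = 201822916.67 mm^4
y = h / 2 = 250 / 2 = 125.0 mm
M = 92 kN-m = 92000000.0 N-mm
sigma = M * y / I = 92000000.0 * 125.0 / 201822916.67
= 56.98 MPa

56.98 MPa


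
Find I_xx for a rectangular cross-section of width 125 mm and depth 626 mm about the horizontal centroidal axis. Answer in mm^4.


I = b * h^3 / 12
= 125 * 626^3 / 12
= 125 * 245314376 / 12
= 2555358083.33 mm^4

2555358083.33 mm^4


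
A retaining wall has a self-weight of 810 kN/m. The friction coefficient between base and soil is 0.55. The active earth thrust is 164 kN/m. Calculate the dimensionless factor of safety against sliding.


Resisting force = mu * W = 0.55 * 810 = 445.5 kN/m
FOS = Resisting / Driving = 445.5 / 164
= 2.7165 (dimensionless)

2.7165 (dimensionless)


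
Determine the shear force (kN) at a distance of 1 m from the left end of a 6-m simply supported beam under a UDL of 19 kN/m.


R_A = w * L / 2 = 19 * 6 / 2 = 57.0 kN
V(x) = R_A - w * x = 57.0 - 19 * 1
= 38.0 kN

38.0 kN


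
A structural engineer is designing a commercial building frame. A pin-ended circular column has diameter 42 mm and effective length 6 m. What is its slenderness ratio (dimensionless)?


Radius of gyration r = d / 4 = 42 / 4 = 10.5 mm
L_eff = 6000.0 mm
Slenderness ratio = L / r = 6000.0 / 10.5 = 571.43 (dimensionless)

571.43 (dimensionless)


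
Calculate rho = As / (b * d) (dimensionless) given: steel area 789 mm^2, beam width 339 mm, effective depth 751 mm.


rho = As / (b * d)
= 789 / (339 * 751)
= 789 / 254589
= 0.003099 (dimensionless)

0.003099 (dimensionless)


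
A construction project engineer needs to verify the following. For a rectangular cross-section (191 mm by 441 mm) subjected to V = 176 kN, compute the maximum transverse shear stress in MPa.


A = b * h = 191 * 441 = 84231 mm^2
V = 176 kN = 176000.0 N
tau_max = 1.5 * V / A = 1.5 * 176000.0 / 84231
= 3.1342 MPa

3.1342 MPa


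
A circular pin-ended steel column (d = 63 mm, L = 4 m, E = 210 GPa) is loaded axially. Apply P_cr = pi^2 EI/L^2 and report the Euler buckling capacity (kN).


I = pi * d^4 / 64 = 773271.66 mm^4
L = 4000.0 mm
P_cr = pi^2 * E * I / L^2
= 9.8696 * 210000.0 * 773271.66 / 4000.0^2
= 100168.5 N = 100.1685 kN

100.1685 kN


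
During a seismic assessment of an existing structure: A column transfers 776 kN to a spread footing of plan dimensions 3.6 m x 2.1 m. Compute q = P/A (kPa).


A = 3.6 * 2.1 = 7.56 m^2
q = P / A = 776 / 7.56
= 102.6455 kPa

102.6455 kPa


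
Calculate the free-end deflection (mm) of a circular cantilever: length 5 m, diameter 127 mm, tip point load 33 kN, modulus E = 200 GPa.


I = pi * d^4 / 64 = pi * 127^4 / 64 = 12769820.2 mm^4
L = 5000.0 mm, P = 33000.0 N, E = 200000.0 MPa
delta = P * L^3 / (3 * E * I)
= 33000.0 * 5000.0^3 / (3 * 200000.0 * 12769820.2)
= 538.3788 mm

538.3788 mm


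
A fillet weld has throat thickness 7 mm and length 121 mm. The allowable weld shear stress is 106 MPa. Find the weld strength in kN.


Strength = throat * length * allowable stress
= 7 * 121 * 106 N
= 89782 N
= 89.78 kN

89.78 kN


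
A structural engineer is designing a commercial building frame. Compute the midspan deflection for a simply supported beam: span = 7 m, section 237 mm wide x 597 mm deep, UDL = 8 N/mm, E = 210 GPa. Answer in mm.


I = 237 * 597^3 / 12 = 4202329416.75 mm^4
L = 7000.0 mm, w = 8 N/mm, E = 210000.0 MPa
delta = 5 * w * L^4 / (384 * E * I)
= 5 * 8 * 7000.0^4 / (384 * 210000.0 * 4202329416.75)
= 0.2834 mm

0.2834 mm


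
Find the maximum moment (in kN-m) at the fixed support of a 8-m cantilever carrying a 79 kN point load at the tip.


For a cantilever with a point load at the free end:
M_max = P * L = 79 * 8 = 632 kN-m

632 kN-m


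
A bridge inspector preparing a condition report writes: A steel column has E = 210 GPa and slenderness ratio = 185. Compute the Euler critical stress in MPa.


sigma_cr = pi^2 * E / lambda^2
= 9.8696 * 210000.0 / 185^2
= 9.8696 * 210000.0 / 34225
= 60.5586 MPa

60.5586 MPa


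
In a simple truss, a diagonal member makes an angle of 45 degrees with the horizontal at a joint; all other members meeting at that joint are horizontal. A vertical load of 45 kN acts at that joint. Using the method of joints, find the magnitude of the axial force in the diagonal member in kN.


At the joint, only the diagonal has a vertical component, so vertical equilibrium gives:
F * sin(45) = 45
F = 45 / sin(45)
= 45 / 0.707107
= 63.64 kN

63.64 kN


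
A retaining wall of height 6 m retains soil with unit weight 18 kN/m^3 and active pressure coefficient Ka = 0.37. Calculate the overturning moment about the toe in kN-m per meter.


Pa = 0.5 * Ka * gamma * H^2
= 0.5 * 0.37 * 18 * 6^2
= 119.88 kN/m
Arm = H / 3 = 6 / 3 = 2.0 m
Mo = Pa * arm = Pa * H / 3 = 119.88 * 6 / 3 = 239.76 kN-m/m

239.76 kN-m/m


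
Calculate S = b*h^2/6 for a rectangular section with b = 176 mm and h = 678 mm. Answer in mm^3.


S = b * h^2 / 6
= 176 * 678^2 / 6
= 176 * 459684 / 6
= 13484064.0 mm^3

13484064.0 mm^3


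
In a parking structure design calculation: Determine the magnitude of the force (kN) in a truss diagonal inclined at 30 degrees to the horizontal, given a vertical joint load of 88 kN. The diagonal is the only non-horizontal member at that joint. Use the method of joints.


At the joint, only the diagonal has a vertical component, so vertical equilibrium gives:
F * sin(30) = 88
F = 88 / sin(30)
= 88 / 0.5
= 176.0 kN

176.0 kN


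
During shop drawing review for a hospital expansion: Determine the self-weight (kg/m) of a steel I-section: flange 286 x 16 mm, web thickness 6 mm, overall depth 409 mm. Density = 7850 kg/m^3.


A_flanges = 2 * 286 * 16 = 9152 mm^2
A_web = (409 - 2 * 16) * 6 = 2262 mm^2
A_total = 9152 + 2262 = 11414 mm^2 = 0.011414 m^2
Weight = rho * A = 7850 * 0.011414 = 89.5999 kg/m

89.5999 kg/m


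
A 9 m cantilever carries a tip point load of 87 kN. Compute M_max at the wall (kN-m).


For a cantilever with a point load at the free end:
M_max = P * L = 87 * 9 = 783 kN-m

783 kN-m


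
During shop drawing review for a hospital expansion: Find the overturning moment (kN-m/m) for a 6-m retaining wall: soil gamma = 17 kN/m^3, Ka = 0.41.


Pa = 0.5 * Ka * gamma * H^2
= 0.5 * 0.41 * 17 * 6^2
= 125.46 kN/m
Arm = H / 3 = 6 / 3 = 2.0 m
Mo = Pa * arm = Pa * H / 3 = 125.46 * 6 / 3 = 250.92 kN-m/m

250.92 kN-m/m


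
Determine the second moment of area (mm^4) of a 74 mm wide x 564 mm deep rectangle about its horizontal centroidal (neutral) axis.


I = b * h^3 / 12
= 74 * 564^3 / 12
= 74 * 179406144 / 12
= 1106337888.0 mm^4

1106337888.0 mm^4


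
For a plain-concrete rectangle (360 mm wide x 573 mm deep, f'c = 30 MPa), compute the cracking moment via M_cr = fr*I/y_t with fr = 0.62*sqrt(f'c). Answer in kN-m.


fr = 0.62 * sqrt(30) = 0.62 * 5.4772 = 3.3959 MPa
I = 360 * 573^3 / 12 = 5643975510.0 mm^4
y_t = 286.5 mm
M_cr = fr * I / y_t = 3.3959 * 5643975510.0 / 286.5 N-mm
= 66.898 kN-m

66.898 kN-m


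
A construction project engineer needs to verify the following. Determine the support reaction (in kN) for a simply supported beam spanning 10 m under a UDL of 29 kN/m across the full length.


Total load = w * L = 29 * 10 = 290 kN
By symmetry, each reaction R = total / 2 = 290 / 2 = 145.0 kN

145.0 kN


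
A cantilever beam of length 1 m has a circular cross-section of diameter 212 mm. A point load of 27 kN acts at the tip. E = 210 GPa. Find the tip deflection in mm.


I = pi * d^4 / 64 = pi * 212^4 / 64 = 99154708.57 mm^4
L = 1000.0 mm, P = 27000.0 N, E = 210000.0 MPa
delta = P * L^3 / (3 * E * I)
= 27000.0 * 1000.0^3 / (3 * 210000.0 * 99154708.57)
= 0.4322 mm

0.4322 mm


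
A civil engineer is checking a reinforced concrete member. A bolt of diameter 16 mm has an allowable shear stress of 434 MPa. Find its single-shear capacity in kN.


A = pi * d^2 / 4 = pi * 16^2 / 4 = 201.0619 mm^2
V = f_v * A / 1000 = 434 * 201.0619 / 1000
= 87.2609 kN

87.2609 kN


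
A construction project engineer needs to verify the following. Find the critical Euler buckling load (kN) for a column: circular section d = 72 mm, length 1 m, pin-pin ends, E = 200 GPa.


I = pi * d^4 / 64 = 1319167.32 mm^4
L = 1000.0 mm
P_cr = pi^2 * E * I / L^2
= 9.8696 * 200000.0 * 1319167.32 / 1000.0^2
= 2603931.92 N = 2603.9319 kN

2603.9319 kN


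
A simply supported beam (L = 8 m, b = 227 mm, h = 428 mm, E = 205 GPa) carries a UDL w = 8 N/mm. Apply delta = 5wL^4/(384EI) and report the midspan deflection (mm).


I = 227 * 428^3 / 12 = 1483118725.33 mm^4
L = 8000.0 mm, w = 8 N/mm, E = 205000.0 MPa
delta = 5 * w * L^4 / (384 * E * I)
= 5 * 8 * 8000.0^4 / (384 * 205000.0 * 1483118725.33)
= 1.4033 mm

1.4033 mm


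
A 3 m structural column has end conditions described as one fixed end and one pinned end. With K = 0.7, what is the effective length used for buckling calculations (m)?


L_eff = K * L
= 0.7 * 3
= 2.1 m

2.1 m


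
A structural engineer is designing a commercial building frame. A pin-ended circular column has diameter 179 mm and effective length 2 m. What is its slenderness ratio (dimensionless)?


Radius of gyration r = d / 4 = 179 / 4 = 44.75 mm
L_eff = 2000.0 mm
Slenderness ratio = L / r = 2000.0 / 44.75 = 44.69 (dimensionless)

44.69 (dimensionless)


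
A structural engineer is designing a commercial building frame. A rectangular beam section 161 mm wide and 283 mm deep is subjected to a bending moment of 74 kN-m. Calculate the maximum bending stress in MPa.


I = b * h^3 / 12 = 161 * 283^3 / 12 = 304091258.92 mm^4
y = h / 2 = 283 / 2 = 141.5 mm
M = 74 kN-m = 74000000.0 N-mm
sigma = M * y / I = 74000000.0 * 141.5 / 304091258.92
= 34.43 MPa

34.43 MPa


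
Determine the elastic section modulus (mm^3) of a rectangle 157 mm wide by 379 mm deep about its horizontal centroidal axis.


S = b * h^2 / 6
= 157 * 379^2 / 6
= 157 * 143641 / 6
= 3758606.17 mm^3

3758606.17 mm^3


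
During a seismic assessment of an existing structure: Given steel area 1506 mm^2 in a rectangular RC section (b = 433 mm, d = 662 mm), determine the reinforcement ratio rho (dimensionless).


rho = As / (b * d)
= 1506 / (433 * 662)
= 1506 / 286646
= 0.005254 (dimensionless)

0.005254 (dimensionless)


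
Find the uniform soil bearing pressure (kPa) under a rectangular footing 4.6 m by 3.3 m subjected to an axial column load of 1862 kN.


A = 4.6 * 3.3 = 15.18 m^2
q = P / A = 1862 / 15.18
= 122.6614 kPa

122.6614 kPa


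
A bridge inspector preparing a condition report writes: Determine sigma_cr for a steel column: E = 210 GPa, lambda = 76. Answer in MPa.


sigma_cr = pi^2 * E / lambda^2
= 9.8696 * 210000.0 / 76^2
= 9.8696 * 210000.0 / 5776
= 358.8326 MPa

358.8326 MPa


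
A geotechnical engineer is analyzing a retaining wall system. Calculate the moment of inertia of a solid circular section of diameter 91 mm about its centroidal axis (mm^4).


r = d / 2 = 91 / 2 = 45.5 mm
I = pi * r^4 / 4 = pi * 45.5^4 / 4
= 3366165.53 mm^4

3366165.53 mm^4


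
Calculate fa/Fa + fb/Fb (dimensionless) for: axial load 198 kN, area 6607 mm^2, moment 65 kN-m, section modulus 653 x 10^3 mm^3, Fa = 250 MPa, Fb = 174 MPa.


f_a = P / A = 198000.0 / 6607 = 29.9682 MPa
f_b = M / S = 65000000.0 / 653000.0 = 99.5406 MPa
Ratio = f_a / Fa + f_b / Fb
= 29.9682 / 250 + 99.5406 / 174
= 0.6919 (dimensionless)

0.6919 (dimensionless)


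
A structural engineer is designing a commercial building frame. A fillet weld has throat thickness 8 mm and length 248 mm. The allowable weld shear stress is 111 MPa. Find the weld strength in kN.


Strength = throat * length * allowable stress
= 8 * 248 * 111 N
= 220224 N
= 220.22 kN

220.22 kN


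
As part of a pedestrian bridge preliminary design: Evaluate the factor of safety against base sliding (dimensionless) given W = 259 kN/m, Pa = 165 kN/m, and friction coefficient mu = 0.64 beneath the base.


Resisting force = mu * W = 0.64 * 259 = 165.76 kN/m
FOS = Resisting / Driving = 165.76 / 165
= 1.0046 (dimensionless)

1.0046 (dimensionless)


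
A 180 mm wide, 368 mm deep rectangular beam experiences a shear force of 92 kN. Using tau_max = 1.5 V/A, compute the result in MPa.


A = b * h = 180 * 368 = 66240 mm^2
V = 92 kN = 92000.0 N
tau_max = 1.5 * V / A = 1.5 * 92000.0 / 66240
= 2.0833 MPa

2.0833 MPa


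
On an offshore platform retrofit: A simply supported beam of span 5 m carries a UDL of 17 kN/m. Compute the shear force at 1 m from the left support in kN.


R_A = w * L / 2 = 17 * 5 / 2 = 42.5 kN
V(x) = R_A - w * x = 42.5 - 17 * 1
= 25.5 kN

25.5 kN


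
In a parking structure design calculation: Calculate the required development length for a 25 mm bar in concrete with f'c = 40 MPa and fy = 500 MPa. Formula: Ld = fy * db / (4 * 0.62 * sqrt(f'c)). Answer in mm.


Ld = (fy * db) / (4 * 0.62 * sqrt(f'c))
= (500 * 25) / (4 * 0.62 * sqrt(40))
= 12500 / 15.6849
= 796.94 mm

796.94 mm


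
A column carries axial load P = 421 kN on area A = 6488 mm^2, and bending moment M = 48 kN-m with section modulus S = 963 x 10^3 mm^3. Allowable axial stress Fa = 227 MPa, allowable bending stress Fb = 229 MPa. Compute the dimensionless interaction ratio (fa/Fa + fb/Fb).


f_a = P / A = 421000.0 / 6488 = 64.889 MPa
f_b = M / S = 48000000.0 / 963000.0 = 49.8442 MPa
Ratio = f_a / Fa + f_b / Fb
= 64.889 / 227 + 49.8442 / 229
= 0.5035 (dimensionless)

0.5035 (dimensionless)


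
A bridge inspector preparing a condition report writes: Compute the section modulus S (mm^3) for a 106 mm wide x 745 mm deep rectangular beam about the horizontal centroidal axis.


S = b * h^2 / 6
= 106 * 745^2 / 6
= 106 * 555025 / 6
= 9805441.67 mm^3

9805441.67 mm^3


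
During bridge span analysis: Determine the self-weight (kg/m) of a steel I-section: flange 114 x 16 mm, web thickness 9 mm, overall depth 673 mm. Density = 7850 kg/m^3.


A_flanges = 2 * 114 * 16 = 3648 mm^2
A_web = (673 - 2 * 16) * 9 = 5769 mm^2
A_total = 3648 + 5769 = 9417 mm^2 = 0.009417 m^2
Weight = rho * A = 7850 * 0.009417 = 73.9235 kg/m

73.9235 kg/m


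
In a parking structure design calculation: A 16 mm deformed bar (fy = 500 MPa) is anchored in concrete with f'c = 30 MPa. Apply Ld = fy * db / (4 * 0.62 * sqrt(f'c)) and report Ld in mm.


Ld = (fy * db) / (4 * 0.62 * sqrt(f'c))
= (500 * 16) / (4 * 0.62 * sqrt(30))
= 8000 / 13.5835
= 588.95 mm

588.95 mm


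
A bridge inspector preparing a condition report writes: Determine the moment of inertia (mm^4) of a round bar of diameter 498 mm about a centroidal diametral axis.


r = d / 2 = 498 / 2 = 249.0 mm
I = pi * r^4 / 4 = pi * 249.0^4 / 4
= 3019167930.26 mm^4

3019167930.26 mm^4


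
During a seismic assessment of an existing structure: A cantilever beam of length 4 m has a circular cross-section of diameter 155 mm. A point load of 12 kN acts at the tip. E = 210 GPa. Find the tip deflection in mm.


I = pi * d^4 / 64 = pi * 155^4 / 64 = 28333269.42 mm^4
L = 4000.0 mm, P = 12000.0 N, E = 210000.0 MPa
delta = P * L^3 / (3 * E * I)
= 12000.0 * 4000.0^3 / (3 * 210000.0 * 28333269.42)
= 43.0253 mm

43.0253 mm


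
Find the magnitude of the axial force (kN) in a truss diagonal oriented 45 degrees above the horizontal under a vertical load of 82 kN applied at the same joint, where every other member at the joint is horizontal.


At the joint, only the diagonal has a vertical component, so vertical equilibrium gives:
F * sin(45) = 82
F = 82 / sin(45)
= 82 / 0.707107
= 115.97 kN

115.97 kN


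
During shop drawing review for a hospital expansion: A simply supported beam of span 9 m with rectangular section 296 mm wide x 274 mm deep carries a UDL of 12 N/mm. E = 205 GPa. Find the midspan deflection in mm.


I = 296 * 274^3 / 12 = 507413658.67 mm^4
L = 9000.0 mm, w = 12 N/mm, E = 205000.0 MPa
delta = 5 * w * L^4 / (384 * E * I)
= 5 * 12 * 9000.0^4 / (384 * 205000.0 * 507413658.67)
= 9.8554 mm

9.8554 mm


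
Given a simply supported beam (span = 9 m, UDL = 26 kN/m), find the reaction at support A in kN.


Total load = w * L = 26 * 9 = 234 kN
By symmetry, each reaction R = total / 2 = 234 / 2 = 117.0 kN

117.0 kN


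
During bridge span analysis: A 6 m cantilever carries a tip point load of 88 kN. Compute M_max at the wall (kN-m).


For a cantilever with a point load at the free end:
M_max = P * L = 88 * 6 = 528 kN-m

528 kN-m


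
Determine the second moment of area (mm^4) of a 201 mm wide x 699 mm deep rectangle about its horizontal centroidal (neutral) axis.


I = b * h^3 / 12
= 201 * 699^3 / 12
= 201 * 341532099 / 12
= 5720662658.25 mm^4

5720662658.25 mm^4


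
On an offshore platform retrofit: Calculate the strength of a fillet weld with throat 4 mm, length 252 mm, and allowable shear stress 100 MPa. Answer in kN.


Strength = throat * length * allowable stress
= 4 * 252 * 100 N
= 100800 N
= 100.8 kN

100.8 kN


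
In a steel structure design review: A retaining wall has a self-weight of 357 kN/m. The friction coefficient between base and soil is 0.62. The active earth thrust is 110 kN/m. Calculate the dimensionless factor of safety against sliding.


Resisting force = mu * W = 0.62 * 357 = 221.34 kN/m
FOS = Resisting / Driving = 221.34 / 110
= 2.0122 (dimensionless)

2.0122 (dimensionless)


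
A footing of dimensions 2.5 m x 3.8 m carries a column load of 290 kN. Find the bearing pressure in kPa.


A = 2.5 * 3.8 = 9.5 m^2
q = P / A = 290 / 9.5
= 30.5263 kPa

30.5263 kPa


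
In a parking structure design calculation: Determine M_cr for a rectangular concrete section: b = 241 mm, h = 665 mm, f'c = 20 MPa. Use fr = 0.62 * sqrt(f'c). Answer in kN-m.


fr = 0.62 * sqrt(20) = 0.62 * 4.4721 = 2.7727 MPa
I = 241 * 665^3 / 12 = 5906099135.42 mm^4
y_t = 332.5 mm
M_cr = fr * I / y_t = 2.7727 * 5906099135.42 / 332.5 N-mm
= 49.2511 kN-m

49.2511 kN-m


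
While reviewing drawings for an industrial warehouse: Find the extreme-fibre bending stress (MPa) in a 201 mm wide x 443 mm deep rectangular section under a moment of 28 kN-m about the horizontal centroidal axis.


I = b * h^3 / 12 = 201 * 443^3 / 12 = 1456216642.25 mm^4
y = h / 2 = 443 / 2 = 221.5 mm
M = 28 kN-m = 28000000.0 N-mm
sigma = M * y / I = 28000000.0 * 221.5 / 1456216642.25
= 4.26 MPa

4.26 MPa


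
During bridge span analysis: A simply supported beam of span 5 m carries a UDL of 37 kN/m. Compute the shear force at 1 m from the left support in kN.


R_A = w * L / 2 = 37 * 5 / 2 = 92.5 kN
V(x) = R_A - w * x = 92.5 - 37 * 1
= 55.5 kN

55.5 kN


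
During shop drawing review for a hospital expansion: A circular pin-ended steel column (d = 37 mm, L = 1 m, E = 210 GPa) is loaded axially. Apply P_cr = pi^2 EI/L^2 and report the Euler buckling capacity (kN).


I = pi * d^4 / 64 = 91997.66 mm^4
L = 1000.0 mm
P_cr = pi^2 * E * I / L^2
= 9.8696 * 210000.0 * 91997.66 / 1000.0^2
= 190675.91 N = 190.6759 kN

190.6759 kN


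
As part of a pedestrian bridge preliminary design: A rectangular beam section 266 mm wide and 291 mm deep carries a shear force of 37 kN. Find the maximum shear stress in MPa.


A = b * h = 266 * 291 = 77406 mm^2
V = 37 kN = 37000.0 N
tau_max = 1.5 * V / A = 1.5 * 37000.0 / 77406
= 0.717 MPa

0.717 MPa


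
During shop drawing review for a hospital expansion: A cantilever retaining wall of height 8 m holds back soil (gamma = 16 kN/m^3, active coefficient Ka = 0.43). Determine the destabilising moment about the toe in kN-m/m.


Pa = 0.5 * Ka * gamma * H^2
= 0.5 * 0.43 * 16 * 8^2
= 220.16 kN/m
Arm = H / 3 = 8 / 3 = 2.6667 m
Mo = Pa * arm = Pa * H / 3 = 220.16 * 8 / 3 = 587.0933 kN-m/m

587.0933 kN-m/m


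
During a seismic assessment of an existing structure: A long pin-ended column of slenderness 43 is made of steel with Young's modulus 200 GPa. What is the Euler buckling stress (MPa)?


sigma_cr = pi^2 * E / lambda^2
= 9.8696 * 200000.0 / 43^2
= 9.8696 * 200000.0 / 1849
= 1067.5613 MPa

1067.5613 MPa


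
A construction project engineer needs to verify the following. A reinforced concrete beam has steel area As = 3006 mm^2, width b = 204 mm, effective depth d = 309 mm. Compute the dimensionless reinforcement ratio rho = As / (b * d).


rho = As / (b * d)
= 3006 / (204 * 309)
= 3006 / 63036
= 0.047687 (dimensionless)

0.047687 (dimensionless)


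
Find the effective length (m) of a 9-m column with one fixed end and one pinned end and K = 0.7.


L_eff = K * L
= 0.7 * 9
= 6.3 m

6.3 m


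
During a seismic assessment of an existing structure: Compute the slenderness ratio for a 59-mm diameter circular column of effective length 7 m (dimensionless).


Radius of gyration r = d / 4 = 59 / 4 = 14.75 mm
L_eff = 7000.0 mm
Slenderness ratio = L / r = 7000.0 / 14.75 = 474.58 (dimensionless)

474.58 (dimensionless)


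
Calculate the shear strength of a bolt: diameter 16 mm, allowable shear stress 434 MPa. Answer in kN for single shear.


A = pi * d^2 / 4 = pi * 16^2 / 4 = 201.0619 mm^2
V = f_v * A / 1000 = 434 * 201.0619 / 1000
= 87.2609 kN

87.2609 kN


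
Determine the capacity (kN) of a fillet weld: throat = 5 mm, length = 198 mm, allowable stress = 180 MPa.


Strength = throat * length * allowable stress
= 5 * 198 * 180 N
= 178200 N
= 178.2 kN

178.2 kN


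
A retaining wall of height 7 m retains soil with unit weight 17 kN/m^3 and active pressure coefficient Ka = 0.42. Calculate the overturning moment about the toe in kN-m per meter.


Pa = 0.5 * Ka * gamma * H^2
= 0.5 * 0.42 * 17 * 7^2
= 174.93 kN/m
Arm = H / 3 = 7 / 3 = 2.3333 m
Mo = Pa * arm = Pa * H / 3 = 174.93 * 7 / 3 = 408.17 kN-m/m

408.17 kN-m/m


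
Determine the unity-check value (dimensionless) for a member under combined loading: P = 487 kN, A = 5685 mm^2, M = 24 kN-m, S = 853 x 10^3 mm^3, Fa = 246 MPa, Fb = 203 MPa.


f_a = P / A = 487000.0 / 5685 = 85.664 MPa
f_b = M / S = 24000000.0 / 853000.0 = 28.136 MPa
Ratio = f_a / Fa + f_b / Fb
= 85.664 / 246 + 28.136 / 203
= 0.4868 (dimensionless)

0.4868 (dimensionless)


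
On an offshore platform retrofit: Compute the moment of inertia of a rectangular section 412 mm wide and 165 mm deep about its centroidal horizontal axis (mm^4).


I = b * h^3 / 12
= 412 * 165^3 / 12
= 412 * 4492125 / 12
= 154229625.0 mm^4

154229625.0 mm^4


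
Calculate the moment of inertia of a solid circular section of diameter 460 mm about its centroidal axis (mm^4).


r = d / 2 = 460 / 2 = 230.0 mm
I = pi * r^4 / 4 = pi * 230.0^4 / 4
= 2197866074.43 mm^4

2197866074.43 mm^4


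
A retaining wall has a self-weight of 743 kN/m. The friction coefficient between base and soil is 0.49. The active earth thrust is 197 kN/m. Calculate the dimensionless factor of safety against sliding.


Resisting force = mu * W = 0.49 * 743 = 364.07 kN/m
FOS = Resisting / Driving = 364.07 / 197
= 1.8481 (dimensionless)

1.8481 (dimensionless)


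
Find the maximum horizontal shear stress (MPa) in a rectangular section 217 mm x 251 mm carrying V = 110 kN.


A = b * h = 217 * 251 = 54467 mm^2
V = 110 kN = 110000.0 N
tau_max = 1.5 * V / A = 1.5 * 110000.0 / 54467
= 3.0294 MPa

3.0294 MPa


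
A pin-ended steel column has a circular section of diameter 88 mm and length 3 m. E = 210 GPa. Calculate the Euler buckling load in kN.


I = pi * d^4 / 64 = 2943747.71 mm^4
L = 3000.0 mm
P_cr = pi^2 * E * I / L^2
= 9.8696 * 210000.0 * 2943747.71 / 3000.0^2
= 677917.93 N = 677.9179 kN

677.9179 kN


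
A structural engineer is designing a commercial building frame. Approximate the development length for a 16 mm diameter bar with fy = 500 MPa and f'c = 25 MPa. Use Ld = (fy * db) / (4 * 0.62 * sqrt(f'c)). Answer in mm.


Ld = (fy * db) / (4 * 0.62 * sqrt(f'c))
= (500 * 16) / (4 * 0.62 * sqrt(25))
= 8000 / 12.4
= 645.16 mm

645.16 mm


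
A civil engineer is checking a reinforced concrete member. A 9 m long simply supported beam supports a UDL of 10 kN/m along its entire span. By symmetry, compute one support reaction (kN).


Total load = w * L = 10 * 9 = 90 kN
By symmetry, each reaction R = total / 2 = 90 / 2 = 45.0 kN

45.0 kN


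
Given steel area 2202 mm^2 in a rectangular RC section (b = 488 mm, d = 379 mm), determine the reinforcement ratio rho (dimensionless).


rho = As / (b * d)
= 2202 / (488 * 379)
= 2202 / 184952
= 0.011906 (dimensionless)

0.011906 (dimensionless)


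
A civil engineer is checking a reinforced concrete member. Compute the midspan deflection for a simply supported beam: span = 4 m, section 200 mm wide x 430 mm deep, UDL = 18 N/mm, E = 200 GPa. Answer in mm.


I = 200 * 430^3 / 12 = 1325116666.67 mm^4
L = 4000.0 mm, w = 18 N/mm, E = 200000.0 MPa
delta = 5 * w * L^4 / (384 * E * I)
= 5 * 18 * 4000.0^4 / (384 * 200000.0 * 1325116666.67)
= 0.2264 mm

0.2264 mm


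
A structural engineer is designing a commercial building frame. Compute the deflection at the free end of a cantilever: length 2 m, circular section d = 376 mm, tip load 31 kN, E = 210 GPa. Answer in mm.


I = pi * d^4 / 64 = pi * 376^4 / 64 = 981118078.81 mm^4
L = 2000.0 mm, P = 31000.0 N, E = 210000.0 MPa
delta = P * L^3 / (3 * E * I)
= 31000.0 * 2000.0^3 / (3 * 210000.0 * 981118078.81)
= 0.4012 mm

0.4012 mm


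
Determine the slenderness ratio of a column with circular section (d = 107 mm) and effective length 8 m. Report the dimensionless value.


Radius of gyration r = d / 4 = 107 / 4 = 26.75 mm
L_eff = 8000.0 mm
Slenderness ratio = L / r = 8000.0 / 26.75 = 299.07 (dimensionless)

299.07 (dimensionless)


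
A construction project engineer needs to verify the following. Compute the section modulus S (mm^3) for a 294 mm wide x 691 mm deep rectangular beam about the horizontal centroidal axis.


S = b * h^2 / 6
= 294 * 691^2 / 6
= 294 * 477481 / 6
= 23396569.0 mm^3

23396569.0 mm^3


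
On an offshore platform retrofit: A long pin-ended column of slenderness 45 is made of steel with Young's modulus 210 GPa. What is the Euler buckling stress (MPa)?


sigma_cr = pi^2 * E / lambda^2
= 9.8696 * 210000.0 / 45^2
= 9.8696 * 210000.0 / 2025
= 1023.5145 MPa

1023.5145 MPa
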